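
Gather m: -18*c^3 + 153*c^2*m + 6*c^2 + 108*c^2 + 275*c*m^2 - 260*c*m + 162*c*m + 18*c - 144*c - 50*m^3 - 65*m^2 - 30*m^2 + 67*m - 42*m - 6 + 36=-18*c^3 + 114*c^2 - 126*c - 50*m^3 + m^2*(275*c - 95) + m*(153*c^2 - 98*c + 25) + 30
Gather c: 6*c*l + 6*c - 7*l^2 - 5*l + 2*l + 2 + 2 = c*(6*l + 6) - 7*l^2 - 3*l + 4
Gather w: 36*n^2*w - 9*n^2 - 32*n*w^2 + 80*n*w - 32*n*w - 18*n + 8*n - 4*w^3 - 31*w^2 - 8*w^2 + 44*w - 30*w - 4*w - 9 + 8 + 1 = -9*n^2 - 10*n - 4*w^3 + w^2*(-32*n - 39) + w*(36*n^2 + 48*n + 10)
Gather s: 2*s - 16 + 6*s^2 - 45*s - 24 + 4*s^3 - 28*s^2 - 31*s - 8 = 4*s^3 - 22*s^2 - 74*s - 48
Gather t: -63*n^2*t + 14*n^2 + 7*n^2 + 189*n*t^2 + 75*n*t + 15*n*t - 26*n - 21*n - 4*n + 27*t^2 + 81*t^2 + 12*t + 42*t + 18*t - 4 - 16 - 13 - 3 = 21*n^2 - 51*n + t^2*(189*n + 108) + t*(-63*n^2 + 90*n + 72) - 36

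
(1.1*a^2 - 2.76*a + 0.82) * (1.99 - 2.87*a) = -3.157*a^3 + 10.1102*a^2 - 7.8458*a + 1.6318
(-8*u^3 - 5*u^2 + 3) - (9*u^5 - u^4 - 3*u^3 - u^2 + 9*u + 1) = -9*u^5 + u^4 - 5*u^3 - 4*u^2 - 9*u + 2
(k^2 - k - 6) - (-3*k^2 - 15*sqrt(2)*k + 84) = 4*k^2 - k + 15*sqrt(2)*k - 90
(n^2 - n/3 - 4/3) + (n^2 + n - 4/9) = 2*n^2 + 2*n/3 - 16/9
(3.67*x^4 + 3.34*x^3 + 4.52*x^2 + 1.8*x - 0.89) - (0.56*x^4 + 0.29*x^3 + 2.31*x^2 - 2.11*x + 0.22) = 3.11*x^4 + 3.05*x^3 + 2.21*x^2 + 3.91*x - 1.11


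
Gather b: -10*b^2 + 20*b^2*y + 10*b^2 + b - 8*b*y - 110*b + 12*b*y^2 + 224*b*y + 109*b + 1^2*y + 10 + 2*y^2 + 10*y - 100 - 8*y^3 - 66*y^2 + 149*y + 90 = 20*b^2*y + b*(12*y^2 + 216*y) - 8*y^3 - 64*y^2 + 160*y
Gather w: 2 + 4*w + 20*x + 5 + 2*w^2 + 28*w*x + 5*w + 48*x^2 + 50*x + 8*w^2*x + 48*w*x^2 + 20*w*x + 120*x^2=w^2*(8*x + 2) + w*(48*x^2 + 48*x + 9) + 168*x^2 + 70*x + 7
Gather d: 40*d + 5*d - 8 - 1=45*d - 9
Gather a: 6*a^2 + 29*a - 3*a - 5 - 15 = 6*a^2 + 26*a - 20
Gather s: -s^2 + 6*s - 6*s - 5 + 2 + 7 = 4 - s^2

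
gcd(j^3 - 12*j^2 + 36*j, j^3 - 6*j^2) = j^2 - 6*j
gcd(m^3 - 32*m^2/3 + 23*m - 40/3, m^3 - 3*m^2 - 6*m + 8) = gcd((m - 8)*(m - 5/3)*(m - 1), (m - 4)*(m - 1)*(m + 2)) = m - 1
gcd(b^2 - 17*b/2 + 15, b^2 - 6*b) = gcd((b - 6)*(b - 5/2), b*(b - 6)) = b - 6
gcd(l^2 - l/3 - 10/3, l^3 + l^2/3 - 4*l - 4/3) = l - 2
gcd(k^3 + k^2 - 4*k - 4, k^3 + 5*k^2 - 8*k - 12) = k^2 - k - 2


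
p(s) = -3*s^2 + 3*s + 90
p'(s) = 3 - 6*s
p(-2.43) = 65.00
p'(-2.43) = 17.58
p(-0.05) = 89.84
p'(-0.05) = 3.30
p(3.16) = 69.52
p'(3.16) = -15.96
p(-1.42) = 79.69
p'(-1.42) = 11.52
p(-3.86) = 33.72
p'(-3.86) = 26.16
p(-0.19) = 89.32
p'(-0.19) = 4.14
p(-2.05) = 71.24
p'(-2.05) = 15.30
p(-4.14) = 26.16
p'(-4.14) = 27.84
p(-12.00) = -378.00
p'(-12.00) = 75.00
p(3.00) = 72.00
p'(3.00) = -15.00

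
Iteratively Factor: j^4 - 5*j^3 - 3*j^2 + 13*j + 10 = (j - 2)*(j^3 - 3*j^2 - 9*j - 5) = (j - 2)*(j + 1)*(j^2 - 4*j - 5) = (j - 2)*(j + 1)^2*(j - 5)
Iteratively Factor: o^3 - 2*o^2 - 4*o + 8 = (o - 2)*(o^2 - 4) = (o - 2)^2*(o + 2)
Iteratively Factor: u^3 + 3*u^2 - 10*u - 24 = (u - 3)*(u^2 + 6*u + 8) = (u - 3)*(u + 4)*(u + 2)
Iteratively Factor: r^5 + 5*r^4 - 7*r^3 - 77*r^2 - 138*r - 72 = (r + 3)*(r^4 + 2*r^3 - 13*r^2 - 38*r - 24) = (r + 2)*(r + 3)*(r^3 - 13*r - 12) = (r - 4)*(r + 2)*(r + 3)*(r^2 + 4*r + 3) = (r - 4)*(r + 2)*(r + 3)^2*(r + 1)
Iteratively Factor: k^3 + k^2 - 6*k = (k + 3)*(k^2 - 2*k) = k*(k + 3)*(k - 2)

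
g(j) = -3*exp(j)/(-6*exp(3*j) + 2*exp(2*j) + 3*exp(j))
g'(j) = -3*exp(j)/(-6*exp(3*j) + 2*exp(2*j) + 3*exp(j)) - 3*(18*exp(3*j) - 4*exp(2*j) - 3*exp(j))*exp(j)/(-6*exp(3*j) + 2*exp(2*j) + 3*exp(j))^2 = (6 - 36*exp(j))*exp(j)/(-6*exp(2*j) + 2*exp(j) + 3)^2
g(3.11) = 0.00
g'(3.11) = -0.00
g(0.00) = 3.00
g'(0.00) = -30.00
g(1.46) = 0.03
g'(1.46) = -0.06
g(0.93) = 0.10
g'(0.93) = -0.23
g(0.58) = 0.24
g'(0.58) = -0.66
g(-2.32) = -0.96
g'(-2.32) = 0.02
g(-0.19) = -5.45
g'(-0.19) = -64.81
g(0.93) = 0.10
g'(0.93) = -0.23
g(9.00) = 0.00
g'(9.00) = 0.00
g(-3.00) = -0.97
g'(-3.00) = 0.02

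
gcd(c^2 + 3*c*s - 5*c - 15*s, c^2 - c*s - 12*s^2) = c + 3*s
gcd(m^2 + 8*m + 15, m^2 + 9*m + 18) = m + 3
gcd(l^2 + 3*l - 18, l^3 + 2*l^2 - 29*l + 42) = l - 3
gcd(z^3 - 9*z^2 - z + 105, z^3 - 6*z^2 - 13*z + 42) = z^2 - 4*z - 21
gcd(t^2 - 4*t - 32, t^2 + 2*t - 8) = t + 4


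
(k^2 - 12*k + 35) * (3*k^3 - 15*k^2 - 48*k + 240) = 3*k^5 - 51*k^4 + 237*k^3 + 291*k^2 - 4560*k + 8400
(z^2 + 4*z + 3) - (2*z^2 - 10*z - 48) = -z^2 + 14*z + 51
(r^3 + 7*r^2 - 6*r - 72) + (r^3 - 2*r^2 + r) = 2*r^3 + 5*r^2 - 5*r - 72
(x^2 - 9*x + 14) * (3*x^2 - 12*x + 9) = 3*x^4 - 39*x^3 + 159*x^2 - 249*x + 126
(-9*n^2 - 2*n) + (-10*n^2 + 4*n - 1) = -19*n^2 + 2*n - 1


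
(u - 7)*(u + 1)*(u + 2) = u^3 - 4*u^2 - 19*u - 14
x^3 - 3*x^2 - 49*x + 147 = (x - 7)*(x - 3)*(x + 7)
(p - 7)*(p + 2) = p^2 - 5*p - 14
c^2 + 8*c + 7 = (c + 1)*(c + 7)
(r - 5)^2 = r^2 - 10*r + 25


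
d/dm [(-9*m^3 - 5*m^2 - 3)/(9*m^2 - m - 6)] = (-81*m^4 + 18*m^3 + 167*m^2 + 114*m - 3)/(81*m^4 - 18*m^3 - 107*m^2 + 12*m + 36)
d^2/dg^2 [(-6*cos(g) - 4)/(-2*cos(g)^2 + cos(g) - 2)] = -4*(3*(cos(2*g) - 1)^2/2 - 87*cos(g)/4 - 21*cos(2*g) + 19*cos(3*g)/4 + 29)*cos(g)/(-cos(g) + cos(2*g) + 3)^3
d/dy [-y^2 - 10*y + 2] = -2*y - 10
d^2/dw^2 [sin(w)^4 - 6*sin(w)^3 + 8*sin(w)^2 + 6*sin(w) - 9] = -16*sin(w)^4 + 54*sin(w)^3 - 20*sin(w)^2 - 42*sin(w) + 16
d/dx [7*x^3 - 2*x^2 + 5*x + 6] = 21*x^2 - 4*x + 5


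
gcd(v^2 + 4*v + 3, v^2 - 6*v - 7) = v + 1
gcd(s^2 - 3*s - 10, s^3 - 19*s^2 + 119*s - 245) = s - 5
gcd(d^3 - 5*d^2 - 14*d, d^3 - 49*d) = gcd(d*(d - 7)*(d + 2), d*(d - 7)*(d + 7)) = d^2 - 7*d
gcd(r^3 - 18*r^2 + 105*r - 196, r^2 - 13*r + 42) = r - 7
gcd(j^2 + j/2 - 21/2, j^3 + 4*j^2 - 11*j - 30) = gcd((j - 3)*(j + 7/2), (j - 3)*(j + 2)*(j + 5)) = j - 3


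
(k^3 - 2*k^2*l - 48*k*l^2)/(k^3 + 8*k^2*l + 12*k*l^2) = (k - 8*l)/(k + 2*l)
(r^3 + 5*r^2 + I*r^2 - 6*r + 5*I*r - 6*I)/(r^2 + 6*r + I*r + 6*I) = r - 1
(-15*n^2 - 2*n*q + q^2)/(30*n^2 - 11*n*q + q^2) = (3*n + q)/(-6*n + q)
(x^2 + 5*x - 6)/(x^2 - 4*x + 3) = (x + 6)/(x - 3)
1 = 1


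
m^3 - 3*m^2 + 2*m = m*(m - 2)*(m - 1)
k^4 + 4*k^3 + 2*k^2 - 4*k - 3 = (k - 1)*(k + 1)^2*(k + 3)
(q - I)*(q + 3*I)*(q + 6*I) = q^3 + 8*I*q^2 - 9*q + 18*I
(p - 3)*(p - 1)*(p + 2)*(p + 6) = p^4 + 4*p^3 - 17*p^2 - 24*p + 36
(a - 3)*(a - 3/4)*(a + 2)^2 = a^4 + a^3/4 - 35*a^2/4 - 6*a + 9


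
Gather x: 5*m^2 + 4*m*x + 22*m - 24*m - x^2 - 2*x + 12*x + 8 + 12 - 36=5*m^2 - 2*m - x^2 + x*(4*m + 10) - 16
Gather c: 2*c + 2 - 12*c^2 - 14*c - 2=-12*c^2 - 12*c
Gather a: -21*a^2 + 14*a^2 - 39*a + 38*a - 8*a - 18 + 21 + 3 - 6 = -7*a^2 - 9*a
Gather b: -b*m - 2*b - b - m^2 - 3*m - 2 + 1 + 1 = b*(-m - 3) - m^2 - 3*m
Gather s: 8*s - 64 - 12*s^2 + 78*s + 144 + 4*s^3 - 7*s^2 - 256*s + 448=4*s^3 - 19*s^2 - 170*s + 528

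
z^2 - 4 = (z - 2)*(z + 2)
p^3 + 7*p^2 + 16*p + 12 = (p + 2)^2*(p + 3)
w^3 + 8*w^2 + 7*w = w*(w + 1)*(w + 7)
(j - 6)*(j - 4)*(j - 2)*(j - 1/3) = j^4 - 37*j^3/3 + 48*j^2 - 188*j/3 + 16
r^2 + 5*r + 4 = (r + 1)*(r + 4)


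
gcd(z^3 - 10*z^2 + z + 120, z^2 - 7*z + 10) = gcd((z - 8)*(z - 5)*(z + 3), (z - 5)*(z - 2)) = z - 5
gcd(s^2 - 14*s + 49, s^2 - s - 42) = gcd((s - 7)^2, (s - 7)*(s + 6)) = s - 7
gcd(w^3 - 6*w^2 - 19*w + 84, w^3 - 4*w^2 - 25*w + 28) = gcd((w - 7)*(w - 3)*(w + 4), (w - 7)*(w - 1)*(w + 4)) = w^2 - 3*w - 28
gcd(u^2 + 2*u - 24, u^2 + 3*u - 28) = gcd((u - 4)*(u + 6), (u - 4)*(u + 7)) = u - 4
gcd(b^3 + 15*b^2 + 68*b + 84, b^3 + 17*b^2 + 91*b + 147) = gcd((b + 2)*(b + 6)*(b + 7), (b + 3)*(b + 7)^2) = b + 7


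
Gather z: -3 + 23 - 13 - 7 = 0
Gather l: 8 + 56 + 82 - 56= 90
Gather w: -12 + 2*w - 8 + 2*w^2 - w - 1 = 2*w^2 + w - 21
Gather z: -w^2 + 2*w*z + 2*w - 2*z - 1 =-w^2 + 2*w + z*(2*w - 2) - 1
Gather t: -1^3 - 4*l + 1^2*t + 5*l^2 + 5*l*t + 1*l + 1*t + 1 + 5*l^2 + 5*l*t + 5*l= 10*l^2 + 2*l + t*(10*l + 2)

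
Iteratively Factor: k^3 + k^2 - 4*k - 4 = (k + 1)*(k^2 - 4) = (k + 1)*(k + 2)*(k - 2)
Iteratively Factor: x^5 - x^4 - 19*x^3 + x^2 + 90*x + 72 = (x + 2)*(x^4 - 3*x^3 - 13*x^2 + 27*x + 36) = (x + 2)*(x + 3)*(x^3 - 6*x^2 + 5*x + 12) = (x - 3)*(x + 2)*(x + 3)*(x^2 - 3*x - 4) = (x - 4)*(x - 3)*(x + 2)*(x + 3)*(x + 1)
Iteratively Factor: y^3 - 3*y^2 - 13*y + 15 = (y - 1)*(y^2 - 2*y - 15) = (y - 5)*(y - 1)*(y + 3)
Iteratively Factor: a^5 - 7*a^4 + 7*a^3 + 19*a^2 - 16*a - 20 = (a - 5)*(a^4 - 2*a^3 - 3*a^2 + 4*a + 4) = (a - 5)*(a - 2)*(a^3 - 3*a - 2) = (a - 5)*(a - 2)*(a + 1)*(a^2 - a - 2) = (a - 5)*(a - 2)^2*(a + 1)*(a + 1)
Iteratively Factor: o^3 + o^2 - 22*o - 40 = (o + 2)*(o^2 - o - 20) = (o + 2)*(o + 4)*(o - 5)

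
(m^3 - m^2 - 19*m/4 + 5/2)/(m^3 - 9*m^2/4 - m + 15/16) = 4*(m + 2)/(4*m + 3)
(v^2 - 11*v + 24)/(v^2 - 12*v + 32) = (v - 3)/(v - 4)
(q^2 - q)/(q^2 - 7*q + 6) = q/(q - 6)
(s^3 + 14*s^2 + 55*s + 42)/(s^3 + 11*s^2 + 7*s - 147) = (s^2 + 7*s + 6)/(s^2 + 4*s - 21)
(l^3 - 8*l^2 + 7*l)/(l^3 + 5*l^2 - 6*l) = (l - 7)/(l + 6)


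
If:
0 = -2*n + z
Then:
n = z/2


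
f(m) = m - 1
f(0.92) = -0.08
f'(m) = 1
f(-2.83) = -3.83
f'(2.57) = 1.00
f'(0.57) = 1.00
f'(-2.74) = 1.00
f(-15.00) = -16.00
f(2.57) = 1.57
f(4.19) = 3.19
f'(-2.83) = 1.00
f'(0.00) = 1.00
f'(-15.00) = 1.00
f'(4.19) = 1.00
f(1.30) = 0.30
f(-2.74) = -3.74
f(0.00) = -1.00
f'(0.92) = 1.00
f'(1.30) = 1.00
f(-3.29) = -4.29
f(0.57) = -0.43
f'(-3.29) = 1.00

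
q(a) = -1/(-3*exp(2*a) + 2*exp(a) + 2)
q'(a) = -(6*exp(2*a) - 2*exp(a))/(-3*exp(2*a) + 2*exp(a) + 2)^2 = (2 - 6*exp(a))*exp(a)/(-3*exp(2*a) + 2*exp(a) + 2)^2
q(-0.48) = -0.48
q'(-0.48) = -0.24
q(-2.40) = -0.46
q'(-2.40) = 0.03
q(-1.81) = -0.45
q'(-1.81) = 0.03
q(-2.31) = -0.46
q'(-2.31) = 0.03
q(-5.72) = -0.50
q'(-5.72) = 0.00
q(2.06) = 0.01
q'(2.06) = -0.01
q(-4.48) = -0.49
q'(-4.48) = 0.01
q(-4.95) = -0.50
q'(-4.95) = 0.00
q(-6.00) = -0.50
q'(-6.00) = 0.00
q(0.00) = -1.00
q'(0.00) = -4.00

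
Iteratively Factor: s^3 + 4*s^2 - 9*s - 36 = (s + 3)*(s^2 + s - 12) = (s - 3)*(s + 3)*(s + 4)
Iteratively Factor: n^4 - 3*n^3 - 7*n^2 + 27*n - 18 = (n - 3)*(n^3 - 7*n + 6) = (n - 3)*(n + 3)*(n^2 - 3*n + 2) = (n - 3)*(n - 1)*(n + 3)*(n - 2)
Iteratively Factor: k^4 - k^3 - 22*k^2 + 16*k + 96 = (k - 4)*(k^3 + 3*k^2 - 10*k - 24) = (k - 4)*(k + 2)*(k^2 + k - 12) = (k - 4)*(k - 3)*(k + 2)*(k + 4)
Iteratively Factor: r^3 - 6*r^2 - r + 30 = (r - 5)*(r^2 - r - 6) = (r - 5)*(r - 3)*(r + 2)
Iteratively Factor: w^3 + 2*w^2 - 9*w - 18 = (w + 2)*(w^2 - 9) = (w + 2)*(w + 3)*(w - 3)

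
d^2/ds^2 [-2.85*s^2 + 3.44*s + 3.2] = -5.70000000000000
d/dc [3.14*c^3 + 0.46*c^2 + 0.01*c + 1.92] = 9.42*c^2 + 0.92*c + 0.01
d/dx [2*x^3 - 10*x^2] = 2*x*(3*x - 10)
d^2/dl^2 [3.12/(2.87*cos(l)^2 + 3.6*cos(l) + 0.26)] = (-102.796512*(1 - cos(l)^2)^2 - 96.70752*cos(l)^3 - 82.5208799999999*cos(l)^2 + 196.33536*cos(l) + 179.010624)/(2.87*cos(l)^2 + 3.6*cos(l) + 0.26)^3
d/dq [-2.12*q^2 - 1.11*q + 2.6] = -4.24*q - 1.11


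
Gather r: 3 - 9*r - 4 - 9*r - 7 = -18*r - 8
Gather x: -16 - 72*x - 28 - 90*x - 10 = -162*x - 54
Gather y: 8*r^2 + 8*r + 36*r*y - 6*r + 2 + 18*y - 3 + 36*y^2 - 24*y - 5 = 8*r^2 + 2*r + 36*y^2 + y*(36*r - 6) - 6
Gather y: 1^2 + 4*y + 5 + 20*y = 24*y + 6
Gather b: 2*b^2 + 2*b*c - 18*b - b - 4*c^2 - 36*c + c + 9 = 2*b^2 + b*(2*c - 19) - 4*c^2 - 35*c + 9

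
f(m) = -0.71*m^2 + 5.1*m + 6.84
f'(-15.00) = 26.40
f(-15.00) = -229.41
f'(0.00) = 5.10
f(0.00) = 6.84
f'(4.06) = -0.67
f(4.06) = 15.84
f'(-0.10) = 5.24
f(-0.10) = 6.32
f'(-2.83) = 9.12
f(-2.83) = -13.28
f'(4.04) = -0.64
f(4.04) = 15.86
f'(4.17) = -0.82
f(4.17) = 15.76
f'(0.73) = 4.06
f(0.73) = 10.18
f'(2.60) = 1.41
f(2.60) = 15.30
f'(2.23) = 1.93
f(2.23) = 14.68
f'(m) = 5.1 - 1.42*m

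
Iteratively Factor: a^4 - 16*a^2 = (a - 4)*(a^3 + 4*a^2) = (a - 4)*(a + 4)*(a^2) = a*(a - 4)*(a + 4)*(a)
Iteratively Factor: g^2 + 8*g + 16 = (g + 4)*(g + 4)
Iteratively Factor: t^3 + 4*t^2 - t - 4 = (t + 1)*(t^2 + 3*t - 4) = (t - 1)*(t + 1)*(t + 4)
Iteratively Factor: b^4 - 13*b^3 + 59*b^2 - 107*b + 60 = (b - 1)*(b^3 - 12*b^2 + 47*b - 60) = (b - 5)*(b - 1)*(b^2 - 7*b + 12) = (b - 5)*(b - 4)*(b - 1)*(b - 3)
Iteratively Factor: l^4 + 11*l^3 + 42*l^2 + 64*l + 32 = (l + 1)*(l^3 + 10*l^2 + 32*l + 32) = (l + 1)*(l + 2)*(l^2 + 8*l + 16) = (l + 1)*(l + 2)*(l + 4)*(l + 4)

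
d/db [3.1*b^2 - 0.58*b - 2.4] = 6.2*b - 0.58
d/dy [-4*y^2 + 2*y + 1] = 2 - 8*y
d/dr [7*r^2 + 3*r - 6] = 14*r + 3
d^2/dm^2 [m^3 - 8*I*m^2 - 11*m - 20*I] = 6*m - 16*I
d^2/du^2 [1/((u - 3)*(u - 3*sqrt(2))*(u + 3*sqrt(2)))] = 6*(2*u^4 - 8*u^3 - 9*u^2 + 162)/(u^9 - 9*u^8 - 27*u^7 + 459*u^6 - 486*u^5 - 7290*u^4 + 20412*u^3 + 26244*u^2 - 157464*u + 157464)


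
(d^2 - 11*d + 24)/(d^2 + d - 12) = (d - 8)/(d + 4)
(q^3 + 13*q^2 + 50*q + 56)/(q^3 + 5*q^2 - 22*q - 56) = (q + 4)/(q - 4)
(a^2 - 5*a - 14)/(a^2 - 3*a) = (a^2 - 5*a - 14)/(a*(a - 3))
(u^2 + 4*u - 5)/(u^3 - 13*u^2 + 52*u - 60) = (u^2 + 4*u - 5)/(u^3 - 13*u^2 + 52*u - 60)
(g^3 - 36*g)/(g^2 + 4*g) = (g^2 - 36)/(g + 4)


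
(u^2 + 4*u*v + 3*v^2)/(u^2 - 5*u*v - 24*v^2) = (u + v)/(u - 8*v)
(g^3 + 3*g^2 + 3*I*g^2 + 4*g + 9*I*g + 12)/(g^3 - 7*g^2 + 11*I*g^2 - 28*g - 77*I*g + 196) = (g^2 + g*(3 - I) - 3*I)/(g^2 + 7*g*(-1 + I) - 49*I)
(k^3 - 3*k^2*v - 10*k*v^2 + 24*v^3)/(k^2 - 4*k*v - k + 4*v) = (k^2 + k*v - 6*v^2)/(k - 1)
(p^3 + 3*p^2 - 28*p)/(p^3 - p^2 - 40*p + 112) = p/(p - 4)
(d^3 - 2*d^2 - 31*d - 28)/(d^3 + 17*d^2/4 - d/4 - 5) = 4*(d^2 - 6*d - 7)/(4*d^2 + d - 5)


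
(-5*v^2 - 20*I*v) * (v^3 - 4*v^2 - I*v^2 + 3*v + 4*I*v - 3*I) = -5*v^5 + 20*v^4 - 15*I*v^4 - 35*v^3 + 60*I*v^3 + 80*v^2 - 45*I*v^2 - 60*v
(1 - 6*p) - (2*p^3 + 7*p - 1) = -2*p^3 - 13*p + 2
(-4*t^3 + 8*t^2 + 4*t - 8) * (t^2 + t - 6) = -4*t^5 + 4*t^4 + 36*t^3 - 52*t^2 - 32*t + 48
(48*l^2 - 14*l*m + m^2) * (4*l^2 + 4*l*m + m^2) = 192*l^4 + 136*l^3*m - 4*l^2*m^2 - 10*l*m^3 + m^4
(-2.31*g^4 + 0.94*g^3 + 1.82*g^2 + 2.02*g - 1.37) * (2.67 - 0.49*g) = 1.1319*g^5 - 6.6283*g^4 + 1.618*g^3 + 3.8696*g^2 + 6.0647*g - 3.6579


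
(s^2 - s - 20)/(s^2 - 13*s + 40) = (s + 4)/(s - 8)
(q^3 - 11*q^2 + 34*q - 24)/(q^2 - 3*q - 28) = (-q^3 + 11*q^2 - 34*q + 24)/(-q^2 + 3*q + 28)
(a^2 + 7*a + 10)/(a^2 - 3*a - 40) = (a + 2)/(a - 8)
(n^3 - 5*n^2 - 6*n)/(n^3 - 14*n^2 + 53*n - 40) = n*(n^2 - 5*n - 6)/(n^3 - 14*n^2 + 53*n - 40)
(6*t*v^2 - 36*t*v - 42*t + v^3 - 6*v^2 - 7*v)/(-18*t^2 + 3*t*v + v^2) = (-v^2 + 6*v + 7)/(3*t - v)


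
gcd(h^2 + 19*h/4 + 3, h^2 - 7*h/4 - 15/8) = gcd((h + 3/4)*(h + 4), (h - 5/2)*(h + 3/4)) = h + 3/4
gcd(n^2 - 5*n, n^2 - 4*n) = n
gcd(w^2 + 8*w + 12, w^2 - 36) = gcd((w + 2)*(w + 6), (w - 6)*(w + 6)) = w + 6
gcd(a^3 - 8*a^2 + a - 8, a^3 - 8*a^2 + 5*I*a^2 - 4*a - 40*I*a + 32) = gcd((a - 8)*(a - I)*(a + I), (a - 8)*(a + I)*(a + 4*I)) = a^2 + a*(-8 + I) - 8*I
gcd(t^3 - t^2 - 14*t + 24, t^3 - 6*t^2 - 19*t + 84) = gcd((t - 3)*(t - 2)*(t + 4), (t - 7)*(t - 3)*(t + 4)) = t^2 + t - 12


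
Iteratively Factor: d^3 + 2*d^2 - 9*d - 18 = (d + 3)*(d^2 - d - 6) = (d - 3)*(d + 3)*(d + 2)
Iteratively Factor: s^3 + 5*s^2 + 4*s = (s + 4)*(s^2 + s) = (s + 1)*(s + 4)*(s)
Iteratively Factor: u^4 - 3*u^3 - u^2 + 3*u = (u - 3)*(u^3 - u) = (u - 3)*(u + 1)*(u^2 - u) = u*(u - 3)*(u + 1)*(u - 1)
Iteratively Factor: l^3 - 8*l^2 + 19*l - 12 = (l - 4)*(l^2 - 4*l + 3) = (l - 4)*(l - 3)*(l - 1)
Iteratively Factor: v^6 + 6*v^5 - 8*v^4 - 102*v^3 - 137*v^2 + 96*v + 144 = (v + 1)*(v^5 + 5*v^4 - 13*v^3 - 89*v^2 - 48*v + 144) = (v + 1)*(v + 4)*(v^4 + v^3 - 17*v^2 - 21*v + 36) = (v - 1)*(v + 1)*(v + 4)*(v^3 + 2*v^2 - 15*v - 36) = (v - 1)*(v + 1)*(v + 3)*(v + 4)*(v^2 - v - 12) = (v - 1)*(v + 1)*(v + 3)^2*(v + 4)*(v - 4)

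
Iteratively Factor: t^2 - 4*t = (t - 4)*(t)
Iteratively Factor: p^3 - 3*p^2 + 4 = (p + 1)*(p^2 - 4*p + 4) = (p - 2)*(p + 1)*(p - 2)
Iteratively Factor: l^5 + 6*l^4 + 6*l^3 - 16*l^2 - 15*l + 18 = (l - 1)*(l^4 + 7*l^3 + 13*l^2 - 3*l - 18) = (l - 1)*(l + 3)*(l^3 + 4*l^2 + l - 6) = (l - 1)*(l + 3)^2*(l^2 + l - 2) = (l - 1)^2*(l + 3)^2*(l + 2)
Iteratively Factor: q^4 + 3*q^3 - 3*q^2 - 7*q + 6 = (q - 1)*(q^3 + 4*q^2 + q - 6) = (q - 1)^2*(q^2 + 5*q + 6) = (q - 1)^2*(q + 3)*(q + 2)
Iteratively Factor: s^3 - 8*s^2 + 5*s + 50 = (s - 5)*(s^2 - 3*s - 10) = (s - 5)^2*(s + 2)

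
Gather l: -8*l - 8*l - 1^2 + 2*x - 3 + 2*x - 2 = -16*l + 4*x - 6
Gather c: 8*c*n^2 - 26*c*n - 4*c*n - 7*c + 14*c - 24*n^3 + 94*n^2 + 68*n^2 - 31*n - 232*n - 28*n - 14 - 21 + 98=c*(8*n^2 - 30*n + 7) - 24*n^3 + 162*n^2 - 291*n + 63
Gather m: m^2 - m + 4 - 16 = m^2 - m - 12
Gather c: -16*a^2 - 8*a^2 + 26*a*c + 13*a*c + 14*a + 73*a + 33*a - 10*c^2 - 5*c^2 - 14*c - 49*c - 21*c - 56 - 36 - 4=-24*a^2 + 120*a - 15*c^2 + c*(39*a - 84) - 96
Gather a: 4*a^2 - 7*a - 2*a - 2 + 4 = 4*a^2 - 9*a + 2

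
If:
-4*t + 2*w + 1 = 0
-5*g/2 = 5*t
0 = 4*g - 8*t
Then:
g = 0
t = 0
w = -1/2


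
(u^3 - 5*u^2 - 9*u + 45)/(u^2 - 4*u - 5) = (u^2 - 9)/(u + 1)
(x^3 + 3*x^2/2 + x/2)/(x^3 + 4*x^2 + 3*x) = (x + 1/2)/(x + 3)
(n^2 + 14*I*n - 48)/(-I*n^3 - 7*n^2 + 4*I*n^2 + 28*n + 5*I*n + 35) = (I*n^2 - 14*n - 48*I)/(n^3 - n^2*(4 + 7*I) + n*(-5 + 28*I) + 35*I)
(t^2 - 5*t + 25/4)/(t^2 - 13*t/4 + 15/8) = 2*(2*t - 5)/(4*t - 3)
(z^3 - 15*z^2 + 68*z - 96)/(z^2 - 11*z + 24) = z - 4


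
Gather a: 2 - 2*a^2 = 2 - 2*a^2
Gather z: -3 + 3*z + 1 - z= 2*z - 2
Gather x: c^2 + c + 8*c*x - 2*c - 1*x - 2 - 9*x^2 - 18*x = c^2 - c - 9*x^2 + x*(8*c - 19) - 2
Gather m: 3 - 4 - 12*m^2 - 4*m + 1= -12*m^2 - 4*m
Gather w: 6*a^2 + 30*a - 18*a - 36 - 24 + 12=6*a^2 + 12*a - 48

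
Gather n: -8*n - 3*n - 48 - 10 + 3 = -11*n - 55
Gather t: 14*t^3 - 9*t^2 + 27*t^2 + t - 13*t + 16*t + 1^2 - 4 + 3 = 14*t^3 + 18*t^2 + 4*t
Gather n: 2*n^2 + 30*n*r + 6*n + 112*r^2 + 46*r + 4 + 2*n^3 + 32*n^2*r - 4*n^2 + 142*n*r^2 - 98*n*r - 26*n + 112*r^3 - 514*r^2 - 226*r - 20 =2*n^3 + n^2*(32*r - 2) + n*(142*r^2 - 68*r - 20) + 112*r^3 - 402*r^2 - 180*r - 16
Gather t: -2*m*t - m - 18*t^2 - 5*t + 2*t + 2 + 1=-m - 18*t^2 + t*(-2*m - 3) + 3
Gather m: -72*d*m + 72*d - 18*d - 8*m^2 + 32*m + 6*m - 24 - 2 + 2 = 54*d - 8*m^2 + m*(38 - 72*d) - 24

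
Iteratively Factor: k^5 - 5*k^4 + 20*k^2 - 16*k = (k)*(k^4 - 5*k^3 + 20*k - 16) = k*(k - 1)*(k^3 - 4*k^2 - 4*k + 16) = k*(k - 4)*(k - 1)*(k^2 - 4) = k*(k - 4)*(k - 1)*(k + 2)*(k - 2)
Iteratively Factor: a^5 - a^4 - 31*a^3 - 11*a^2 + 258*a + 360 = (a + 2)*(a^4 - 3*a^3 - 25*a^2 + 39*a + 180) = (a - 4)*(a + 2)*(a^3 + a^2 - 21*a - 45) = (a - 4)*(a + 2)*(a + 3)*(a^2 - 2*a - 15) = (a - 5)*(a - 4)*(a + 2)*(a + 3)*(a + 3)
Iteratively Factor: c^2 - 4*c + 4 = (c - 2)*(c - 2)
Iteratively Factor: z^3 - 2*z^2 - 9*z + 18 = (z + 3)*(z^2 - 5*z + 6) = (z - 3)*(z + 3)*(z - 2)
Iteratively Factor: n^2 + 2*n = (n + 2)*(n)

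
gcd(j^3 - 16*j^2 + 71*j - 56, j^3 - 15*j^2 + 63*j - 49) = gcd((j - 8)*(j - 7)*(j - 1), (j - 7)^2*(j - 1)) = j^2 - 8*j + 7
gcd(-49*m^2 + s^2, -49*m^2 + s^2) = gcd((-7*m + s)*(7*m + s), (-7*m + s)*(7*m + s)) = -49*m^2 + s^2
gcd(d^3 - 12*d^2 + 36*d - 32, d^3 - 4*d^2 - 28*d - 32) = d - 8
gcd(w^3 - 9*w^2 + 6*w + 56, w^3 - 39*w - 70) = w^2 - 5*w - 14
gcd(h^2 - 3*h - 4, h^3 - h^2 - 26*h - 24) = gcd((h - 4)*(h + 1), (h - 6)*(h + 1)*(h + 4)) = h + 1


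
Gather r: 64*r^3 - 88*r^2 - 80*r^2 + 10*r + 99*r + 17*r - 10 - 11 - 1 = 64*r^3 - 168*r^2 + 126*r - 22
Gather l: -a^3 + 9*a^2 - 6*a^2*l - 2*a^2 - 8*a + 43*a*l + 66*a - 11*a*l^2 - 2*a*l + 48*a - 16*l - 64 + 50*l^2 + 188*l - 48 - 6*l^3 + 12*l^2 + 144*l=-a^3 + 7*a^2 + 106*a - 6*l^3 + l^2*(62 - 11*a) + l*(-6*a^2 + 41*a + 316) - 112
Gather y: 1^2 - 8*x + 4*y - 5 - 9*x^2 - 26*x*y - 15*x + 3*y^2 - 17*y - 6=-9*x^2 - 23*x + 3*y^2 + y*(-26*x - 13) - 10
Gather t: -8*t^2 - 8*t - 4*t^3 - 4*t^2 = -4*t^3 - 12*t^2 - 8*t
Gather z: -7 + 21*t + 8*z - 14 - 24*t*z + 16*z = 21*t + z*(24 - 24*t) - 21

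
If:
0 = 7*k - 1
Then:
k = 1/7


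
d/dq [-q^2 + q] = 1 - 2*q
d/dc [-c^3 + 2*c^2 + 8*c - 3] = -3*c^2 + 4*c + 8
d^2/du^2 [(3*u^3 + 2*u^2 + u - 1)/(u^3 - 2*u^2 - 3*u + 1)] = 4*(4*u^6 + 15*u^5 - 6*u^4 + 15*u^3 - 12*u^2 - 3)/(u^9 - 6*u^8 + 3*u^7 + 31*u^6 - 21*u^5 - 60*u^4 + 12*u^3 + 21*u^2 - 9*u + 1)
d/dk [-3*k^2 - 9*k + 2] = -6*k - 9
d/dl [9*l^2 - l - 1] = 18*l - 1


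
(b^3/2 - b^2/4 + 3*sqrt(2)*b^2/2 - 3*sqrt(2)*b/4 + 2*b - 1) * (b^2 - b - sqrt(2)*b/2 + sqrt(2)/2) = b^5/2 - 3*b^4/4 + 5*sqrt(2)*b^4/4 - 15*sqrt(2)*b^3/8 + 3*b^3/4 - 3*b^2/4 - 3*sqrt(2)*b^2/8 + b/4 + 3*sqrt(2)*b/2 - sqrt(2)/2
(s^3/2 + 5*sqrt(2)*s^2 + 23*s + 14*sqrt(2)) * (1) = s^3/2 + 5*sqrt(2)*s^2 + 23*s + 14*sqrt(2)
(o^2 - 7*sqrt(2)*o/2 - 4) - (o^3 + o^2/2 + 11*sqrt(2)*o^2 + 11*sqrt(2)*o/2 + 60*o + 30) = -o^3 - 11*sqrt(2)*o^2 + o^2/2 - 60*o - 9*sqrt(2)*o - 34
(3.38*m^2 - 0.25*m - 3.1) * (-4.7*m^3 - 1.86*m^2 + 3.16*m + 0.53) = -15.886*m^5 - 5.1118*m^4 + 25.7158*m^3 + 6.7674*m^2 - 9.9285*m - 1.643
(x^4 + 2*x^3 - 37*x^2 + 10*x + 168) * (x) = x^5 + 2*x^4 - 37*x^3 + 10*x^2 + 168*x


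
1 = 1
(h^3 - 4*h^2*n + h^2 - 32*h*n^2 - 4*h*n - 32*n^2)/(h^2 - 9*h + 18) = (h^3 - 4*h^2*n + h^2 - 32*h*n^2 - 4*h*n - 32*n^2)/(h^2 - 9*h + 18)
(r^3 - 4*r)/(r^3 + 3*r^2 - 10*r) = (r + 2)/(r + 5)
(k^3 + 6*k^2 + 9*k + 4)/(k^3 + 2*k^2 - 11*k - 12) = (k + 1)/(k - 3)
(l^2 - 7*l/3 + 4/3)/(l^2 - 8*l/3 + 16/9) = 3*(l - 1)/(3*l - 4)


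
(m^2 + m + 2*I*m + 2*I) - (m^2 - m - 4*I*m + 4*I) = 2*m + 6*I*m - 2*I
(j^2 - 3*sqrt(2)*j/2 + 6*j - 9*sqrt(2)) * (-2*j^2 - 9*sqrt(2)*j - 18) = -2*j^4 - 12*j^3 - 6*sqrt(2)*j^3 - 36*sqrt(2)*j^2 + 9*j^2 + 27*sqrt(2)*j + 54*j + 162*sqrt(2)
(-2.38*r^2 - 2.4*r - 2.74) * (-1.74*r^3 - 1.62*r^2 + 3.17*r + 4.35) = 4.1412*r^5 + 8.0316*r^4 + 1.111*r^3 - 13.5222*r^2 - 19.1258*r - 11.919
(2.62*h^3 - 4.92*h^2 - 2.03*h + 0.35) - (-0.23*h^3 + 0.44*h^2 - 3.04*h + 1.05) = 2.85*h^3 - 5.36*h^2 + 1.01*h - 0.7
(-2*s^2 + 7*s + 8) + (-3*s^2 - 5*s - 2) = -5*s^2 + 2*s + 6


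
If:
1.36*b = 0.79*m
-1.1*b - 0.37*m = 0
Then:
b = 0.00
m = 0.00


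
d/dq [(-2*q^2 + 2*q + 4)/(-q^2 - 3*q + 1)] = 2*(4*q^2 + 2*q + 7)/(q^4 + 6*q^3 + 7*q^2 - 6*q + 1)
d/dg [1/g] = -1/g^2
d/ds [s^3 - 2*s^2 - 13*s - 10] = 3*s^2 - 4*s - 13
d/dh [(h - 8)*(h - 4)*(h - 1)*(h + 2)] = 4*h^3 - 33*h^2 + 36*h + 56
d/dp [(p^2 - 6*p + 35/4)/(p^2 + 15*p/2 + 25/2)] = 3*(36*p^2 + 20*p - 375)/(2*(4*p^4 + 60*p^3 + 325*p^2 + 750*p + 625))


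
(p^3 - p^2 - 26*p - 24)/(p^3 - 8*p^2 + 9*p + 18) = (p + 4)/(p - 3)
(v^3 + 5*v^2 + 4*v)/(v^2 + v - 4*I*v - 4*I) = v*(v + 4)/(v - 4*I)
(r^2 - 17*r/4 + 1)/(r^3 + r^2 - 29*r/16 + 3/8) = 4*(r - 4)/(4*r^2 + 5*r - 6)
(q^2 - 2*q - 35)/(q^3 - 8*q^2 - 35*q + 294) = (q + 5)/(q^2 - q - 42)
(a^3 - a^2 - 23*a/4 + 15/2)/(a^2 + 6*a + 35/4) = (2*a^2 - 7*a + 6)/(2*a + 7)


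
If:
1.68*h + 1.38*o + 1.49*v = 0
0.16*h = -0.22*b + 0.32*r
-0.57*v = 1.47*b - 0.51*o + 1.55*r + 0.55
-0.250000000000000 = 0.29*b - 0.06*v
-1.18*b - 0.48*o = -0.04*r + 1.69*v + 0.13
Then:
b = -0.71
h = 0.30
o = -1.16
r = -0.34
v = 0.74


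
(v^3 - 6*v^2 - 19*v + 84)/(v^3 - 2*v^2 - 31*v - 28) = (v - 3)/(v + 1)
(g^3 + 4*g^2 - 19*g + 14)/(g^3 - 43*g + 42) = (g - 2)/(g - 6)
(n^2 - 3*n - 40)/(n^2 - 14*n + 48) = (n + 5)/(n - 6)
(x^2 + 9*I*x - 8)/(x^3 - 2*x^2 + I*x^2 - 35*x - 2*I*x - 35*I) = (x + 8*I)/(x^2 - 2*x - 35)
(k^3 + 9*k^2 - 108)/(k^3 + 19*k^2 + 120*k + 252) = (k - 3)/(k + 7)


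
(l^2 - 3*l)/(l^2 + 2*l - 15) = l/(l + 5)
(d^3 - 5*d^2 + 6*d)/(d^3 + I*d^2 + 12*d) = (d^2 - 5*d + 6)/(d^2 + I*d + 12)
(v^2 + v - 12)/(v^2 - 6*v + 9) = (v + 4)/(v - 3)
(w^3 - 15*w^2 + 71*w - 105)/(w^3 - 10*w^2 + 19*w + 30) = (w^2 - 10*w + 21)/(w^2 - 5*w - 6)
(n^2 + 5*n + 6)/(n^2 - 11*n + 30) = (n^2 + 5*n + 6)/(n^2 - 11*n + 30)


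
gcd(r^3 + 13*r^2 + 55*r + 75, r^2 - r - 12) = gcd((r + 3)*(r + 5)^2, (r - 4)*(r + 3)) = r + 3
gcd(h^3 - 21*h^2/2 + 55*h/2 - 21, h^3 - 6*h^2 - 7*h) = h - 7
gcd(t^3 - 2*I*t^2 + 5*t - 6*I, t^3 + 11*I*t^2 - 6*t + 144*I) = t - 3*I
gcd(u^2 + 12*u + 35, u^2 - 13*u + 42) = 1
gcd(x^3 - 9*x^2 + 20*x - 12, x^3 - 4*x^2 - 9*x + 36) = 1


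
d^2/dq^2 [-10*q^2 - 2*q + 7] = -20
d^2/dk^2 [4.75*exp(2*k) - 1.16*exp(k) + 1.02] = (19.0*exp(k) - 1.16)*exp(k)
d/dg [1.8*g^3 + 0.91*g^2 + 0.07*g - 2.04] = 5.4*g^2 + 1.82*g + 0.07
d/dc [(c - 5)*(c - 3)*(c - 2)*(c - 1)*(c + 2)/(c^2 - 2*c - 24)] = (3*c^6 - 26*c^5 - 47*c^4 + 788*c^3 - 1318*c^2 - 1128*c + 2328)/(c^4 - 4*c^3 - 44*c^2 + 96*c + 576)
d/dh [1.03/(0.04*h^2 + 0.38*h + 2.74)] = (-0.0824*h - 0.3914)/(0.04*h^2 + 0.38*h + 2.74)^2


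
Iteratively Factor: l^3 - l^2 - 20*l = (l + 4)*(l^2 - 5*l) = l*(l + 4)*(l - 5)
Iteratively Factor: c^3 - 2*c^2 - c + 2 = (c - 2)*(c^2 - 1) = (c - 2)*(c - 1)*(c + 1)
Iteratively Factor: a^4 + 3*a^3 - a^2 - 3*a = (a - 1)*(a^3 + 4*a^2 + 3*a) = (a - 1)*(a + 1)*(a^2 + 3*a) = a*(a - 1)*(a + 1)*(a + 3)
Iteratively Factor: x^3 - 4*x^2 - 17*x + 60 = (x - 3)*(x^2 - x - 20) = (x - 5)*(x - 3)*(x + 4)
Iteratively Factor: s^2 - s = (s)*(s - 1)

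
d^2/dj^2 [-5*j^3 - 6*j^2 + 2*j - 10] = -30*j - 12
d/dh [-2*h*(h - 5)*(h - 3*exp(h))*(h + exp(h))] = 4*h^3*exp(h) - 8*h^3 + 12*h^2*exp(2*h) - 8*h^2*exp(h) + 30*h^2 - 48*h*exp(2*h) - 40*h*exp(h) - 30*exp(2*h)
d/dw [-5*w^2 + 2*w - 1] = 2 - 10*w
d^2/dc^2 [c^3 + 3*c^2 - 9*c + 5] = 6*c + 6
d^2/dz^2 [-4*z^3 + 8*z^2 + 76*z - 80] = 16 - 24*z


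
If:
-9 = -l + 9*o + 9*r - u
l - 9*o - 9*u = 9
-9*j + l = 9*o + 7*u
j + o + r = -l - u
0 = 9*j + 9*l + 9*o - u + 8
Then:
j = 49/45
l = -12/25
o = -109/75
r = 4/9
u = 2/5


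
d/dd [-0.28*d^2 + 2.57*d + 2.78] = 2.57 - 0.56*d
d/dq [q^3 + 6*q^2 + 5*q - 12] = 3*q^2 + 12*q + 5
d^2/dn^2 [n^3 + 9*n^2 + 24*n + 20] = 6*n + 18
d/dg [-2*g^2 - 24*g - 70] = -4*g - 24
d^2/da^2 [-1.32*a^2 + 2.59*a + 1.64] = -2.64000000000000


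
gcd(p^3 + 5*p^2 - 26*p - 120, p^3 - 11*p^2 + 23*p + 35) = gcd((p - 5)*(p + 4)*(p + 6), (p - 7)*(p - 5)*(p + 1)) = p - 5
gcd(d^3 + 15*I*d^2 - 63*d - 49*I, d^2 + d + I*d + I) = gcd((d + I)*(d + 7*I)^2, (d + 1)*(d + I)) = d + I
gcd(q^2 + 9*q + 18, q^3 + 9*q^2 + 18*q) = q^2 + 9*q + 18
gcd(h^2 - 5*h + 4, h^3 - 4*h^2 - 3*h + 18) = 1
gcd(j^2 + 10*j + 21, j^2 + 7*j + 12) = j + 3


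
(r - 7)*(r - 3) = r^2 - 10*r + 21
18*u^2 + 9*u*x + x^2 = (3*u + x)*(6*u + x)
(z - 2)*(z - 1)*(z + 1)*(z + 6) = z^4 + 4*z^3 - 13*z^2 - 4*z + 12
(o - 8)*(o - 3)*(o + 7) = o^3 - 4*o^2 - 53*o + 168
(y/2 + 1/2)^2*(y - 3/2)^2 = y^4/4 - y^3/4 - 11*y^2/16 + 3*y/8 + 9/16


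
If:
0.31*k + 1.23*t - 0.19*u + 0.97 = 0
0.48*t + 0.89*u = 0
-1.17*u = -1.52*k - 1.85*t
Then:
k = 1.92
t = -1.17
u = 0.63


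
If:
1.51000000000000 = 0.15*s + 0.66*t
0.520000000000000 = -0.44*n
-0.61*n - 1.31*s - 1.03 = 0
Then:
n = -1.18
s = -0.24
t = 2.34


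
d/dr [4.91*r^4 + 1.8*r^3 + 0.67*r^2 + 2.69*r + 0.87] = 19.64*r^3 + 5.4*r^2 + 1.34*r + 2.69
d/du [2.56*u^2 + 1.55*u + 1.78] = 5.12*u + 1.55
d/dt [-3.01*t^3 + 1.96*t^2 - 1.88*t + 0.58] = -9.03*t^2 + 3.92*t - 1.88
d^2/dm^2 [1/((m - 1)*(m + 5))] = 2*((m - 1)^2 + (m - 1)*(m + 5) + (m + 5)^2)/((m - 1)^3*(m + 5)^3)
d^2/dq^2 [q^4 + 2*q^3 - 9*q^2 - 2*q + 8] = 12*q^2 + 12*q - 18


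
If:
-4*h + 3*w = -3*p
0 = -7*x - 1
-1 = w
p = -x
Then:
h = -9/14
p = 1/7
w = -1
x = -1/7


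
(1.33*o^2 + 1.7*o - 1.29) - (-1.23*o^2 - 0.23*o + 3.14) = 2.56*o^2 + 1.93*o - 4.43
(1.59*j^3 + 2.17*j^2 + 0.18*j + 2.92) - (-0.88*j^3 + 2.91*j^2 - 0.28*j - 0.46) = 2.47*j^3 - 0.74*j^2 + 0.46*j + 3.38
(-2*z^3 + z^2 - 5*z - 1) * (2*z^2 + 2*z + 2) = -4*z^5 - 2*z^4 - 12*z^3 - 10*z^2 - 12*z - 2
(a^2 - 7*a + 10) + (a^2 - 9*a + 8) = 2*a^2 - 16*a + 18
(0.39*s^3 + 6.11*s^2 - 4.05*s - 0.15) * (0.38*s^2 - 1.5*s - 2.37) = 0.1482*s^5 + 1.7368*s^4 - 11.6283*s^3 - 8.4627*s^2 + 9.8235*s + 0.3555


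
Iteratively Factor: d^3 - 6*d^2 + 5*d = (d - 1)*(d^2 - 5*d) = (d - 5)*(d - 1)*(d)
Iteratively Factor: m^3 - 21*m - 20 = (m + 4)*(m^2 - 4*m - 5) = (m + 1)*(m + 4)*(m - 5)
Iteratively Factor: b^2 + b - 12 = (b - 3)*(b + 4)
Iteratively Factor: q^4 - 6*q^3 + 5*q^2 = (q)*(q^3 - 6*q^2 + 5*q) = q*(q - 5)*(q^2 - q) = q*(q - 5)*(q - 1)*(q)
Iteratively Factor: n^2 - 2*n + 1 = (n - 1)*(n - 1)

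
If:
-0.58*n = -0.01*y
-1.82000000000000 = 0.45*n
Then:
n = -4.04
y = -234.58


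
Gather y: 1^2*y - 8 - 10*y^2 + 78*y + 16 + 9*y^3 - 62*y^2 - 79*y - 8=9*y^3 - 72*y^2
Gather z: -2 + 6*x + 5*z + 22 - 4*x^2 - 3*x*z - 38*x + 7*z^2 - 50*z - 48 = -4*x^2 - 32*x + 7*z^2 + z*(-3*x - 45) - 28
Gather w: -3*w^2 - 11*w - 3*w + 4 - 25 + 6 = -3*w^2 - 14*w - 15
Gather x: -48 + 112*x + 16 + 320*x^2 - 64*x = 320*x^2 + 48*x - 32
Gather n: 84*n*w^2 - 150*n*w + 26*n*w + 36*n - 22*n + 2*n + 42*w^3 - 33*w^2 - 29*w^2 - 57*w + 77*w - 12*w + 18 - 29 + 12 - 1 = n*(84*w^2 - 124*w + 16) + 42*w^3 - 62*w^2 + 8*w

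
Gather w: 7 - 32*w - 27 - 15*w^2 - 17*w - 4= -15*w^2 - 49*w - 24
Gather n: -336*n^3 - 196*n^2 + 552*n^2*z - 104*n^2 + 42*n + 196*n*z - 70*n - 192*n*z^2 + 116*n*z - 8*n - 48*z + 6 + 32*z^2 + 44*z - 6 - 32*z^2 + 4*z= -336*n^3 + n^2*(552*z - 300) + n*(-192*z^2 + 312*z - 36)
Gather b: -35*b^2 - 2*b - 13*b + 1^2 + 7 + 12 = -35*b^2 - 15*b + 20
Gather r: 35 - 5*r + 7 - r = 42 - 6*r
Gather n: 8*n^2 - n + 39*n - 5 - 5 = 8*n^2 + 38*n - 10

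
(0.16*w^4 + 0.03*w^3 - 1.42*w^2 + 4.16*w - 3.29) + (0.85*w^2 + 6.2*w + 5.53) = 0.16*w^4 + 0.03*w^3 - 0.57*w^2 + 10.36*w + 2.24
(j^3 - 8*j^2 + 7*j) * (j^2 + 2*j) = j^5 - 6*j^4 - 9*j^3 + 14*j^2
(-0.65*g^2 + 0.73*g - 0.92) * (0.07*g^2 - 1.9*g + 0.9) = -0.0455*g^4 + 1.2861*g^3 - 2.0364*g^2 + 2.405*g - 0.828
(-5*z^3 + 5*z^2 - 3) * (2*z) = -10*z^4 + 10*z^3 - 6*z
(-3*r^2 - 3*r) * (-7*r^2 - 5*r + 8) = 21*r^4 + 36*r^3 - 9*r^2 - 24*r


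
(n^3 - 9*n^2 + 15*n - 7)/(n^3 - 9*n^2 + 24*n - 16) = (n^2 - 8*n + 7)/(n^2 - 8*n + 16)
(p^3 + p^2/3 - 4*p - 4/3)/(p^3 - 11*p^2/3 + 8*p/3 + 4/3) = (p + 2)/(p - 2)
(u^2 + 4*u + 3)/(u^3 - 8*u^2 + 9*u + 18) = (u + 3)/(u^2 - 9*u + 18)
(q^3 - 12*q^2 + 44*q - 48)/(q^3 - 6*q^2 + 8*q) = (q - 6)/q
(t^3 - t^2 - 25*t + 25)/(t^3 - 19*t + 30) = (t^2 - 6*t + 5)/(t^2 - 5*t + 6)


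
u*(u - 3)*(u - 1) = u^3 - 4*u^2 + 3*u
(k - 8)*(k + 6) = k^2 - 2*k - 48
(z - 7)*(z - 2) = z^2 - 9*z + 14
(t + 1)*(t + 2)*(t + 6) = t^3 + 9*t^2 + 20*t + 12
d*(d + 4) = d^2 + 4*d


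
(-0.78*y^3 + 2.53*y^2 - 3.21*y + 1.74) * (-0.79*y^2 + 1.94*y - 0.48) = 0.6162*y^5 - 3.5119*y^4 + 7.8185*y^3 - 8.8164*y^2 + 4.9164*y - 0.8352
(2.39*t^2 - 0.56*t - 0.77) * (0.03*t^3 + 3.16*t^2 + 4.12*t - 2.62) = 0.0717*t^5 + 7.5356*t^4 + 8.0541*t^3 - 11.0022*t^2 - 1.7052*t + 2.0174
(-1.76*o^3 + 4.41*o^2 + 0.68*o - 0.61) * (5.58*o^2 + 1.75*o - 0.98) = -9.8208*o^5 + 21.5278*o^4 + 13.2367*o^3 - 6.5356*o^2 - 1.7339*o + 0.5978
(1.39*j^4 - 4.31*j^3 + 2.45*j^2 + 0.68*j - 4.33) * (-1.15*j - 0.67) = -1.5985*j^5 + 4.0252*j^4 + 0.0701999999999998*j^3 - 2.4235*j^2 + 4.5239*j + 2.9011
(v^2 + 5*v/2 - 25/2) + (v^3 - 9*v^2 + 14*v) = v^3 - 8*v^2 + 33*v/2 - 25/2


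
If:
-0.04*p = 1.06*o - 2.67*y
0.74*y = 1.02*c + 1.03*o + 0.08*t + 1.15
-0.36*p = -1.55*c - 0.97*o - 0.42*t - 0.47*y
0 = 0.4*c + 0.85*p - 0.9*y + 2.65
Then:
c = -1.89165669405214*y - 1.46382219313854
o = 2.44532019189253*y + 0.0916524360818905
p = 1.94901491484807*y - 2.4287895561701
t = 1.8851253785485*y + 3.10870784796208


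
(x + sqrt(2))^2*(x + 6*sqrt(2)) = x^3 + 8*sqrt(2)*x^2 + 26*x + 12*sqrt(2)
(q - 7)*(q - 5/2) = q^2 - 19*q/2 + 35/2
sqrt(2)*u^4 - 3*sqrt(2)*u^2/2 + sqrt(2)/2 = (u - 1)*(u - sqrt(2)/2)*(u + sqrt(2)/2)*(sqrt(2)*u + sqrt(2))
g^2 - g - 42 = (g - 7)*(g + 6)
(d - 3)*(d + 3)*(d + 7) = d^3 + 7*d^2 - 9*d - 63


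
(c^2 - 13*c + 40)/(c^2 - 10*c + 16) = (c - 5)/(c - 2)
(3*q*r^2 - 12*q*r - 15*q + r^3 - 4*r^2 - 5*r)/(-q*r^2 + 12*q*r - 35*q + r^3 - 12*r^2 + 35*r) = (-3*q*r - 3*q - r^2 - r)/(q*r - 7*q - r^2 + 7*r)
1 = 1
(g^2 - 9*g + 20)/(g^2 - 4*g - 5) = (g - 4)/(g + 1)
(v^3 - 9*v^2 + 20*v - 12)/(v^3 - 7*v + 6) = (v - 6)/(v + 3)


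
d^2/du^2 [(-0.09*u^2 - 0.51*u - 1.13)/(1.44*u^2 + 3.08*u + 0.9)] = (-2.22044604925031e-16*u^4 - 1.316736*u^3 - 13.359168*u^2 - 26.104896*u - 15.828664)/(2.985984*u^6 + 19.160064*u^5 + 46.579968*u^4 + 53.168192*u^3 + 29.11248*u^2 + 7.4844*u + 0.729)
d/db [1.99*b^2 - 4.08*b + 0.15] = 3.98*b - 4.08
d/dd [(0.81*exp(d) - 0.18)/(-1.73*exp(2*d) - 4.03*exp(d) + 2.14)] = (1.4013*exp(2*d) - 0.6228*exp(d) + 1.008)*exp(d)/(2.9929*exp(4*d) + 13.9438*exp(3*d) + 8.8365*exp(2*d) - 17.2484*exp(d) + 4.5796)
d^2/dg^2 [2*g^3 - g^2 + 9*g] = 12*g - 2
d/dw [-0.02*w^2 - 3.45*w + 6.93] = -0.04*w - 3.45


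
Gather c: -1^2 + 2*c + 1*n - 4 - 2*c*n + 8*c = c*(10 - 2*n) + n - 5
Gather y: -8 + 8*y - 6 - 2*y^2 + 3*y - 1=-2*y^2 + 11*y - 15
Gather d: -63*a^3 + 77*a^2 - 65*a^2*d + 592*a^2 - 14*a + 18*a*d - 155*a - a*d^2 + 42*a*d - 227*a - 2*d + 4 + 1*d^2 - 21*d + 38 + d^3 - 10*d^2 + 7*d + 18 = -63*a^3 + 669*a^2 - 396*a + d^3 + d^2*(-a - 9) + d*(-65*a^2 + 60*a - 16) + 60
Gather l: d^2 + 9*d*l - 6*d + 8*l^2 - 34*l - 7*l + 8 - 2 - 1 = d^2 - 6*d + 8*l^2 + l*(9*d - 41) + 5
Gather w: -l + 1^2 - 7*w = -l - 7*w + 1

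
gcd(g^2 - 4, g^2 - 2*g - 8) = g + 2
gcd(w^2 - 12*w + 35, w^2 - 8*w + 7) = w - 7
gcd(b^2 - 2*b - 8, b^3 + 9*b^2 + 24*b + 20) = b + 2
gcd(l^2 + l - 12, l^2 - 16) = l + 4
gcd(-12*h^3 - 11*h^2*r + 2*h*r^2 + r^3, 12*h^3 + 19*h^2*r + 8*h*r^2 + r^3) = 4*h^2 + 5*h*r + r^2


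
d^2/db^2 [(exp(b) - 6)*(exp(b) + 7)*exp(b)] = (9*exp(2*b) + 4*exp(b) - 42)*exp(b)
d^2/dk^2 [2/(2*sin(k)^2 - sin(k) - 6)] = 2*(16*sin(k)^4 - 6*sin(k)^3 + 25*sin(k)^2 + 6*sin(k) - 26)/(sin(k) + cos(2*k) + 5)^3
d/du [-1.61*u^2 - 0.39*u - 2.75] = -3.22*u - 0.39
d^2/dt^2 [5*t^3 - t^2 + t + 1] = 30*t - 2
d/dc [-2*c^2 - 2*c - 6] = -4*c - 2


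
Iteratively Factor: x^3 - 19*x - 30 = (x + 3)*(x^2 - 3*x - 10) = (x - 5)*(x + 3)*(x + 2)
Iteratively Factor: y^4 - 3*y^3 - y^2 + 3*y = (y)*(y^3 - 3*y^2 - y + 3) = y*(y + 1)*(y^2 - 4*y + 3) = y*(y - 3)*(y + 1)*(y - 1)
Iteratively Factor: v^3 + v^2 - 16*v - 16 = (v + 1)*(v^2 - 16) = (v - 4)*(v + 1)*(v + 4)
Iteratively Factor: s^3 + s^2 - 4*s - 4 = (s + 2)*(s^2 - s - 2) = (s + 1)*(s + 2)*(s - 2)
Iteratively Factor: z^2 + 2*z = (z + 2)*(z)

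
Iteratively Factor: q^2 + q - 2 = (q + 2)*(q - 1)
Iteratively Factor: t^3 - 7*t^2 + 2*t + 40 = (t - 4)*(t^2 - 3*t - 10) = (t - 4)*(t + 2)*(t - 5)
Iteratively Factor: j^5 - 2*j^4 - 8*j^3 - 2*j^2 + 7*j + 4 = (j + 1)*(j^4 - 3*j^3 - 5*j^2 + 3*j + 4) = (j + 1)^2*(j^3 - 4*j^2 - j + 4) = (j - 4)*(j + 1)^2*(j^2 - 1) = (j - 4)*(j + 1)^3*(j - 1)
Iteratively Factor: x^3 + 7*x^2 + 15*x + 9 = (x + 1)*(x^2 + 6*x + 9) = (x + 1)*(x + 3)*(x + 3)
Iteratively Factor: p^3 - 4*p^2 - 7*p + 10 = (p - 5)*(p^2 + p - 2) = (p - 5)*(p + 2)*(p - 1)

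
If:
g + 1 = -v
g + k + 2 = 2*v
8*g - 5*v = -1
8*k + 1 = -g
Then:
No Solution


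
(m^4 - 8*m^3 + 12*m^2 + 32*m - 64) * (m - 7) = m^5 - 15*m^4 + 68*m^3 - 52*m^2 - 288*m + 448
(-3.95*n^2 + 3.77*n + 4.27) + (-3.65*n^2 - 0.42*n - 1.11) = -7.6*n^2 + 3.35*n + 3.16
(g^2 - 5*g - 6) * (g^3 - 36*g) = g^5 - 5*g^4 - 42*g^3 + 180*g^2 + 216*g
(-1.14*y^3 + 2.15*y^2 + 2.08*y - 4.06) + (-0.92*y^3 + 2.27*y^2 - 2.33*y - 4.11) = -2.06*y^3 + 4.42*y^2 - 0.25*y - 8.17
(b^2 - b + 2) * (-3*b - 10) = -3*b^3 - 7*b^2 + 4*b - 20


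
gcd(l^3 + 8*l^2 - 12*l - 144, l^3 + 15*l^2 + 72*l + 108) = l^2 + 12*l + 36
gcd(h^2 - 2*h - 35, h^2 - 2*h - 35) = h^2 - 2*h - 35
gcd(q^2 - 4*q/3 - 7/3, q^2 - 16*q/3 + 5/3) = 1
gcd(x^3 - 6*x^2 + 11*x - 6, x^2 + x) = 1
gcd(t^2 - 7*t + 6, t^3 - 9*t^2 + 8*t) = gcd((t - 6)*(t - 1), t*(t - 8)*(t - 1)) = t - 1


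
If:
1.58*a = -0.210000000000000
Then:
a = -0.13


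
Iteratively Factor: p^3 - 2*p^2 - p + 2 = (p - 2)*(p^2 - 1) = (p - 2)*(p + 1)*(p - 1)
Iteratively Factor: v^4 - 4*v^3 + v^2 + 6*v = (v - 2)*(v^3 - 2*v^2 - 3*v) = (v - 2)*(v + 1)*(v^2 - 3*v) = (v - 3)*(v - 2)*(v + 1)*(v)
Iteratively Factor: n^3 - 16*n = (n - 4)*(n^2 + 4*n) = (n - 4)*(n + 4)*(n)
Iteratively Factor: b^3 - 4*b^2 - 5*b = (b)*(b^2 - 4*b - 5) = b*(b + 1)*(b - 5)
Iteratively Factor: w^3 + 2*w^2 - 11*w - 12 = (w + 4)*(w^2 - 2*w - 3) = (w + 1)*(w + 4)*(w - 3)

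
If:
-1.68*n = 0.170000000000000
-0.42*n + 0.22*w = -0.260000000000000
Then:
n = -0.10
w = -1.38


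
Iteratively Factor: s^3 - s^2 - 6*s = (s + 2)*(s^2 - 3*s) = s*(s + 2)*(s - 3)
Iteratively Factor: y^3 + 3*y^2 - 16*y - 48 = (y + 3)*(y^2 - 16) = (y - 4)*(y + 3)*(y + 4)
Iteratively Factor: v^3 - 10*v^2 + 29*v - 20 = (v - 4)*(v^2 - 6*v + 5) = (v - 4)*(v - 1)*(v - 5)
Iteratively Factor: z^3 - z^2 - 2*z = (z)*(z^2 - z - 2) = z*(z - 2)*(z + 1)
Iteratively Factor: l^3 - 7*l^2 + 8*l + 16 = (l - 4)*(l^2 - 3*l - 4) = (l - 4)^2*(l + 1)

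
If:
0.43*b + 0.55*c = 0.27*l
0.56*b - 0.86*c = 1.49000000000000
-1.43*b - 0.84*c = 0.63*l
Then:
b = 0.96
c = -1.10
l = -0.72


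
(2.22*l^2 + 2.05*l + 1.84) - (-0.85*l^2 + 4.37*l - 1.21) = 3.07*l^2 - 2.32*l + 3.05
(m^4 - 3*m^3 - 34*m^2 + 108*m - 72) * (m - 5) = m^5 - 8*m^4 - 19*m^3 + 278*m^2 - 612*m + 360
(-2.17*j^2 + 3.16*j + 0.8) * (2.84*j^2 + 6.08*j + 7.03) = -6.1628*j^4 - 4.2192*j^3 + 6.2297*j^2 + 27.0788*j + 5.624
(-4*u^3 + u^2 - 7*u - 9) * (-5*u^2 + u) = 20*u^5 - 9*u^4 + 36*u^3 + 38*u^2 - 9*u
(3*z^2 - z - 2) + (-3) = 3*z^2 - z - 5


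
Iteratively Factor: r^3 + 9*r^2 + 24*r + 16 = (r + 1)*(r^2 + 8*r + 16) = (r + 1)*(r + 4)*(r + 4)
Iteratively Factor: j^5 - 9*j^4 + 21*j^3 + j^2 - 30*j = (j + 1)*(j^4 - 10*j^3 + 31*j^2 - 30*j) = (j - 2)*(j + 1)*(j^3 - 8*j^2 + 15*j) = (j - 3)*(j - 2)*(j + 1)*(j^2 - 5*j) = (j - 5)*(j - 3)*(j - 2)*(j + 1)*(j)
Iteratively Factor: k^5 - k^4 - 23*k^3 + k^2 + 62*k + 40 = (k - 2)*(k^4 + k^3 - 21*k^2 - 41*k - 20) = (k - 2)*(k + 1)*(k^3 - 21*k - 20) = (k - 2)*(k + 1)*(k + 4)*(k^2 - 4*k - 5) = (k - 2)*(k + 1)^2*(k + 4)*(k - 5)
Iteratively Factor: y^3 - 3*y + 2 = (y - 1)*(y^2 + y - 2) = (y - 1)^2*(y + 2)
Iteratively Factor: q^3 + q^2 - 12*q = (q)*(q^2 + q - 12) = q*(q + 4)*(q - 3)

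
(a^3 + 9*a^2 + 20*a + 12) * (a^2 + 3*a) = a^5 + 12*a^4 + 47*a^3 + 72*a^2 + 36*a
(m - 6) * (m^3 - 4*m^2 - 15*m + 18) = m^4 - 10*m^3 + 9*m^2 + 108*m - 108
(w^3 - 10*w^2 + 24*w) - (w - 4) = w^3 - 10*w^2 + 23*w + 4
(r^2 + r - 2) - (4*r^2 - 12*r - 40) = -3*r^2 + 13*r + 38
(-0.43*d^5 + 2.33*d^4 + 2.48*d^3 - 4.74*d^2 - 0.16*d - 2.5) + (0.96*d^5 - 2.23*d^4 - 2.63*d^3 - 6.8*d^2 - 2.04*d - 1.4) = 0.53*d^5 + 0.1*d^4 - 0.15*d^3 - 11.54*d^2 - 2.2*d - 3.9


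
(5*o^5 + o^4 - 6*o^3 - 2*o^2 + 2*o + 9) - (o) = 5*o^5 + o^4 - 6*o^3 - 2*o^2 + o + 9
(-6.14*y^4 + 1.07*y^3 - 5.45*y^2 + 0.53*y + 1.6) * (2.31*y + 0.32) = -14.1834*y^5 + 0.5069*y^4 - 12.2471*y^3 - 0.5197*y^2 + 3.8656*y + 0.512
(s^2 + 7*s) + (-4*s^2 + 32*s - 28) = -3*s^2 + 39*s - 28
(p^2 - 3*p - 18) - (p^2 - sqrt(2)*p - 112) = -3*p + sqrt(2)*p + 94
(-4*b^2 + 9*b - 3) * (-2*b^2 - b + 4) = 8*b^4 - 14*b^3 - 19*b^2 + 39*b - 12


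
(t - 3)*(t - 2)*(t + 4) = t^3 - t^2 - 14*t + 24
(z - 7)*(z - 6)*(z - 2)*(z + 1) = z^4 - 14*z^3 + 53*z^2 - 16*z - 84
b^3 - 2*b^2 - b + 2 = (b - 2)*(b - 1)*(b + 1)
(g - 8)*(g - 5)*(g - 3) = g^3 - 16*g^2 + 79*g - 120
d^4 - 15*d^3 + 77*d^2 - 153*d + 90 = (d - 6)*(d - 5)*(d - 3)*(d - 1)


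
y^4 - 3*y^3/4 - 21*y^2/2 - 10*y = y*(y - 4)*(y + 5/4)*(y + 2)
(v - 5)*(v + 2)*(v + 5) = v^3 + 2*v^2 - 25*v - 50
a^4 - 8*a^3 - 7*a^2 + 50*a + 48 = (a - 8)*(a - 3)*(a + 1)*(a + 2)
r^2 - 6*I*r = r*(r - 6*I)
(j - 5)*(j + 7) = j^2 + 2*j - 35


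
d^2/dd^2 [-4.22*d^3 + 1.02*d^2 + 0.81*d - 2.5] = 2.04 - 25.32*d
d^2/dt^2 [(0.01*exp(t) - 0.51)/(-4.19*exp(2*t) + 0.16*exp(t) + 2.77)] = (-0.175561*exp(4*t) + 35.80774*exp(3*t) - 1.72209*exp(2*t) + 23.69434*exp(t) - 0.302761)*exp(t)/(73.560059*exp(6*t) - 8.426928*exp(5*t) - 145.569399*exp(4*t) + 11.137952*exp(3*t) + 96.235617*exp(2*t) - 3.682992*exp(t) - 21.253933)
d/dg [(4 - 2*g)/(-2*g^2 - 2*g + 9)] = 2*(-2*g^2 + 8*g - 5)/(4*g^4 + 8*g^3 - 32*g^2 - 36*g + 81)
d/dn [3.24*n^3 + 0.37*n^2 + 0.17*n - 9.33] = 9.72*n^2 + 0.74*n + 0.17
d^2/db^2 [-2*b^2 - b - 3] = -4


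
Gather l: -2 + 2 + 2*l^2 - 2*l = 2*l^2 - 2*l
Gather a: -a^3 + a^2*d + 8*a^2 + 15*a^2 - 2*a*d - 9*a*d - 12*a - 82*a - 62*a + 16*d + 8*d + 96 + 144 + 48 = -a^3 + a^2*(d + 23) + a*(-11*d - 156) + 24*d + 288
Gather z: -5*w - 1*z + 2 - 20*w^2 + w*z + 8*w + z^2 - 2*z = -20*w^2 + 3*w + z^2 + z*(w - 3) + 2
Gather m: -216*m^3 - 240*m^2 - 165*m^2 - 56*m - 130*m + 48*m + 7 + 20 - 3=-216*m^3 - 405*m^2 - 138*m + 24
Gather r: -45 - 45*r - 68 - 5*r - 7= -50*r - 120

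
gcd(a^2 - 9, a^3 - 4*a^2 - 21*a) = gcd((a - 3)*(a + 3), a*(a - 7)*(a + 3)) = a + 3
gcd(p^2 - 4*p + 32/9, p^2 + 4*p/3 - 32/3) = p - 8/3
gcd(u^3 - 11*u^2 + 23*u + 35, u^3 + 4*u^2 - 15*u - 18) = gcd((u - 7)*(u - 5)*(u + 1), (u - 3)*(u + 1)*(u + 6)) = u + 1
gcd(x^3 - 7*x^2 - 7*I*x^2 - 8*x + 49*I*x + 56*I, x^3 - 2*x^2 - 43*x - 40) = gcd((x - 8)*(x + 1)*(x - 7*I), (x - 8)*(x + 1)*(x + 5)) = x^2 - 7*x - 8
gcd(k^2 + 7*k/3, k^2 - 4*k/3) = k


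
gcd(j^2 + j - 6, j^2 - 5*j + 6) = j - 2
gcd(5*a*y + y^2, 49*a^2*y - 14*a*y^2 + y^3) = y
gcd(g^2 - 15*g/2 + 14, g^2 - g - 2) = 1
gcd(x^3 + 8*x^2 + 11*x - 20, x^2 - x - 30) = x + 5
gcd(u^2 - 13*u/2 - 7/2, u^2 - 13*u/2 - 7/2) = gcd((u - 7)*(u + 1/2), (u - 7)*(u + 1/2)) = u^2 - 13*u/2 - 7/2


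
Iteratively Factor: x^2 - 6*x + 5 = (x - 1)*(x - 5)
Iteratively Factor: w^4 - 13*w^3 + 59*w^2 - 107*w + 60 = (w - 3)*(w^3 - 10*w^2 + 29*w - 20) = (w - 5)*(w - 3)*(w^2 - 5*w + 4) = (w - 5)*(w - 3)*(w - 1)*(w - 4)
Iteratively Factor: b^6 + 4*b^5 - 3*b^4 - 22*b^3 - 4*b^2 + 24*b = (b + 2)*(b^5 + 2*b^4 - 7*b^3 - 8*b^2 + 12*b) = (b + 2)*(b + 3)*(b^4 - b^3 - 4*b^2 + 4*b) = b*(b + 2)*(b + 3)*(b^3 - b^2 - 4*b + 4) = b*(b + 2)^2*(b + 3)*(b^2 - 3*b + 2) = b*(b - 2)*(b + 2)^2*(b + 3)*(b - 1)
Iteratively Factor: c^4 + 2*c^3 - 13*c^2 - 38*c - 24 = (c + 2)*(c^3 - 13*c - 12) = (c + 1)*(c + 2)*(c^2 - c - 12) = (c - 4)*(c + 1)*(c + 2)*(c + 3)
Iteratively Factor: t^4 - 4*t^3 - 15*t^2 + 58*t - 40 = (t - 1)*(t^3 - 3*t^2 - 18*t + 40) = (t - 5)*(t - 1)*(t^2 + 2*t - 8) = (t - 5)*(t - 1)*(t + 4)*(t - 2)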